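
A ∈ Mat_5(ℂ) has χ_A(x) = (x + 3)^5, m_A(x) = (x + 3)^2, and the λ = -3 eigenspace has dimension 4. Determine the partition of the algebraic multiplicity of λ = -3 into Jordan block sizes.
Block sizes for λ = -3: [2, 1, 1, 1]

Step 1 — from the characteristic polynomial, algebraic multiplicity of λ = -3 is 5. From dim ker(A − (-3)·I) = 4, there are exactly 4 Jordan blocks for λ = -3.
Step 2 — from the minimal polynomial, the factor (x + 3)^2 tells us the largest block for λ = -3 has size 2.
Step 3 — with total size 5, 4 blocks, and largest block 2, the block sizes (in nonincreasing order) are [2, 1, 1, 1].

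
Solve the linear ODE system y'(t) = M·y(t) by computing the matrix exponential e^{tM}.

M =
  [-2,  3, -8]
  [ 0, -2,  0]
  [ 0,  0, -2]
e^{tM} =
  [exp(-2*t), 3*t*exp(-2*t), -8*t*exp(-2*t)]
  [0, exp(-2*t), 0]
  [0, 0, exp(-2*t)]

Strategy: write M = P · J · P⁻¹ where J is a Jordan canonical form, so e^{tM} = P · e^{tJ} · P⁻¹, and e^{tJ} can be computed block-by-block.

M has Jordan form
J =
  [-2,  1,  0]
  [ 0, -2,  0]
  [ 0,  0, -2]
(up to reordering of blocks).

Per-block formulas:
  For a 1×1 block at λ = -2: exp(t · [-2]) = [e^(-2t)].
  For a 2×2 Jordan block J_2(-2): exp(t · J_2(-2)) = e^(-2t)·(I + t·N), where N is the 2×2 nilpotent shift.

After assembling e^{tJ} and conjugating by P, we get:

e^{tM} =
  [exp(-2*t), 3*t*exp(-2*t), -8*t*exp(-2*t)]
  [0, exp(-2*t), 0]
  [0, 0, exp(-2*t)]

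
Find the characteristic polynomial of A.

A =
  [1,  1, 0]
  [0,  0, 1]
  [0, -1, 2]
x^3 - 3*x^2 + 3*x - 1

Expanding det(x·I − A) (e.g. by cofactor expansion or by noting that A is similar to its Jordan form J, which has the same characteristic polynomial as A) gives
  χ_A(x) = x^3 - 3*x^2 + 3*x - 1
which factors as (x - 1)^3. The eigenvalues (with algebraic multiplicities) are λ = 1 with multiplicity 3.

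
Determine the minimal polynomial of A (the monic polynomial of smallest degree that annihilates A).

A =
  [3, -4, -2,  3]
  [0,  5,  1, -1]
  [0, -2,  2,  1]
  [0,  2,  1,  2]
x^3 - 9*x^2 + 27*x - 27

The characteristic polynomial is χ_A(x) = (x - 3)^4, so the eigenvalues are known. The minimal polynomial is
  m_A(x) = Π_λ (x − λ)^{k_λ}
where k_λ is the size of the *largest* Jordan block for λ (equivalently, the smallest k with (A − λI)^k v = 0 for every generalised eigenvector v of λ).

  λ = 3: largest Jordan block has size 3, contributing (x − 3)^3

So m_A(x) = (x - 3)^3 = x^3 - 9*x^2 + 27*x - 27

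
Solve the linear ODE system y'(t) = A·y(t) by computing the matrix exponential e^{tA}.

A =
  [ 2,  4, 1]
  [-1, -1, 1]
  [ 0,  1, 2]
e^{tA} =
  [-3*t^2*exp(t)/2 + t*exp(t) + exp(t), -3*t^2*exp(t)/2 + 4*t*exp(t), 3*t^2*exp(t) + t*exp(t)]
  [t^2*exp(t)/2 - t*exp(t), t^2*exp(t)/2 - 2*t*exp(t) + exp(t), -t^2*exp(t) + t*exp(t)]
  [-t^2*exp(t)/2, -t^2*exp(t)/2 + t*exp(t), t^2*exp(t) + t*exp(t) + exp(t)]

Strategy: write A = P · J · P⁻¹ where J is a Jordan canonical form, so e^{tA} = P · e^{tJ} · P⁻¹, and e^{tJ} can be computed block-by-block.

A has Jordan form
J =
  [1, 1, 0]
  [0, 1, 1]
  [0, 0, 1]
(up to reordering of blocks).

Per-block formulas:
  For a 3×3 Jordan block J_3(1): exp(t · J_3(1)) = e^(1t)·(I + t·N + (t^2/2)·N^2), where N is the 3×3 nilpotent shift.

After assembling e^{tJ} and conjugating by P, we get:

e^{tA} =
  [-3*t^2*exp(t)/2 + t*exp(t) + exp(t), -3*t^2*exp(t)/2 + 4*t*exp(t), 3*t^2*exp(t) + t*exp(t)]
  [t^2*exp(t)/2 - t*exp(t), t^2*exp(t)/2 - 2*t*exp(t) + exp(t), -t^2*exp(t) + t*exp(t)]
  [-t^2*exp(t)/2, -t^2*exp(t)/2 + t*exp(t), t^2*exp(t) + t*exp(t) + exp(t)]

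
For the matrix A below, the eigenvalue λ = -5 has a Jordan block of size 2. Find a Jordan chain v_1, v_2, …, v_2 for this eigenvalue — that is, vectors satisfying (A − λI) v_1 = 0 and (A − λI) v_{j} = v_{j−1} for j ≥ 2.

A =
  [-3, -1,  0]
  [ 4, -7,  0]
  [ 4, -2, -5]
A Jordan chain for λ = -5 of length 2:
v_1 = (2, 4, 4)ᵀ
v_2 = (1, 0, 0)ᵀ

Let N = A − (-5)·I. We want v_2 with N^2 v_2 = 0 but N^1 v_2 ≠ 0; then v_{j-1} := N · v_j for j = 2, …, 2.

Pick v_2 = (1, 0, 0)ᵀ.
Then v_1 = N · v_2 = (2, 4, 4)ᵀ.

Sanity check: (A − (-5)·I) v_1 = (0, 0, 0)ᵀ = 0. ✓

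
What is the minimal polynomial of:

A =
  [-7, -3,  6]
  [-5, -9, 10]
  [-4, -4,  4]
x^2 + 8*x + 16

The characteristic polynomial is χ_A(x) = (x + 4)^3, so the eigenvalues are known. The minimal polynomial is
  m_A(x) = Π_λ (x − λ)^{k_λ}
where k_λ is the size of the *largest* Jordan block for λ (equivalently, the smallest k with (A − λI)^k v = 0 for every generalised eigenvector v of λ).

  λ = -4: largest Jordan block has size 2, contributing (x + 4)^2

So m_A(x) = (x + 4)^2 = x^2 + 8*x + 16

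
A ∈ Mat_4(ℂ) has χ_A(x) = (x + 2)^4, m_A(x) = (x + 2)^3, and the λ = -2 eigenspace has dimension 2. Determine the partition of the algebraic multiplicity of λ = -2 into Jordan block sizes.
Block sizes for λ = -2: [3, 1]

Step 1 — from the characteristic polynomial, algebraic multiplicity of λ = -2 is 4. From dim ker(A − (-2)·I) = 2, there are exactly 2 Jordan blocks for λ = -2.
Step 2 — from the minimal polynomial, the factor (x + 2)^3 tells us the largest block for λ = -2 has size 3.
Step 3 — with total size 4, 2 blocks, and largest block 3, the block sizes (in nonincreasing order) are [3, 1].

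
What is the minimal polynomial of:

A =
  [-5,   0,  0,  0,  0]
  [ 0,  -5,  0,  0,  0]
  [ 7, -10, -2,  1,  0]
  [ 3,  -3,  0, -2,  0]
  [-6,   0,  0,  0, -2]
x^3 + 9*x^2 + 24*x + 20

The characteristic polynomial is χ_A(x) = (x + 2)^3*(x + 5)^2, so the eigenvalues are known. The minimal polynomial is
  m_A(x) = Π_λ (x − λ)^{k_λ}
where k_λ is the size of the *largest* Jordan block for λ (equivalently, the smallest k with (A − λI)^k v = 0 for every generalised eigenvector v of λ).

  λ = -5: largest Jordan block has size 1, contributing (x + 5)
  λ = -2: largest Jordan block has size 2, contributing (x + 2)^2

So m_A(x) = (x + 2)^2*(x + 5) = x^3 + 9*x^2 + 24*x + 20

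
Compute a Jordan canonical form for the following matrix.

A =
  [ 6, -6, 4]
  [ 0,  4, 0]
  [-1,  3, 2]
J_2(4) ⊕ J_1(4)

The characteristic polynomial is
  det(x·I − A) = x^3 - 12*x^2 + 48*x - 64 = (x - 4)^3

Eigenvalues and multiplicities (the geometric multiplicity of λ is n − rank(A − λI), which equals the number of Jordan blocks for λ):
  λ = 4: algebraic multiplicity = 3, geometric multiplicity = 2

Determining the block sizes for each eigenvalue:
  λ = 4: 2 blocks summing to 3 forces exactly one block of size 2 and the rest size 1 → block sizes [2, 1]

Assembling the blocks gives a Jordan form
J =
  [4, 1, 0]
  [0, 4, 0]
  [0, 0, 4]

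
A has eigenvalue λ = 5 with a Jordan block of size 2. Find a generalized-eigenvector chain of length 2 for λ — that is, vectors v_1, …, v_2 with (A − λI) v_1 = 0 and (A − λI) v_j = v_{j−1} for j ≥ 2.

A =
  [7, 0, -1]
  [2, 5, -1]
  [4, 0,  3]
A Jordan chain for λ = 5 of length 2:
v_1 = (2, 2, 4)ᵀ
v_2 = (1, 0, 0)ᵀ

Let N = A − (5)·I. We want v_2 with N^2 v_2 = 0 but N^1 v_2 ≠ 0; then v_{j-1} := N · v_j for j = 2, …, 2.

Pick v_2 = (1, 0, 0)ᵀ.
Then v_1 = N · v_2 = (2, 2, 4)ᵀ.

Sanity check: (A − (5)·I) v_1 = (0, 0, 0)ᵀ = 0. ✓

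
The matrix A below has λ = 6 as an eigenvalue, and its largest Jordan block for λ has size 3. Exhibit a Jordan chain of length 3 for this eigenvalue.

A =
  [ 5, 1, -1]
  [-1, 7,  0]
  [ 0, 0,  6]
A Jordan chain for λ = 6 of length 3:
v_1 = (1, 1, 0)ᵀ
v_2 = (-1, 0, 0)ᵀ
v_3 = (0, 0, 1)ᵀ

Let N = A − (6)·I. We want v_3 with N^3 v_3 = 0 but N^2 v_3 ≠ 0; then v_{j-1} := N · v_j for j = 3, …, 2.

Pick v_3 = (0, 0, 1)ᵀ.
Then v_2 = N · v_3 = (-1, 0, 0)ᵀ.
Then v_1 = N · v_2 = (1, 1, 0)ᵀ.

Sanity check: (A − (6)·I) v_1 = (0, 0, 0)ᵀ = 0. ✓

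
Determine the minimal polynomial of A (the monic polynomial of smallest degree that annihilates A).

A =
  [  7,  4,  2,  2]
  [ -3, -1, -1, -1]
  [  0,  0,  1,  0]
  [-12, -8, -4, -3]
x^2 - 2*x + 1

The characteristic polynomial is χ_A(x) = (x - 1)^4, so the eigenvalues are known. The minimal polynomial is
  m_A(x) = Π_λ (x − λ)^{k_λ}
where k_λ is the size of the *largest* Jordan block for λ (equivalently, the smallest k with (A − λI)^k v = 0 for every generalised eigenvector v of λ).

  λ = 1: largest Jordan block has size 2, contributing (x − 1)^2

So m_A(x) = (x - 1)^2 = x^2 - 2*x + 1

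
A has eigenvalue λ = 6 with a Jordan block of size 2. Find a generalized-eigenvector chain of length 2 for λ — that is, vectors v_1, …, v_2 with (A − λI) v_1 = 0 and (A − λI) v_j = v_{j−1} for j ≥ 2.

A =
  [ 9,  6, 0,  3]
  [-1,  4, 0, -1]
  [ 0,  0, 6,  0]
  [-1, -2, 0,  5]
A Jordan chain for λ = 6 of length 2:
v_1 = (3, -1, 0, -1)ᵀ
v_2 = (1, 0, 0, 0)ᵀ

Let N = A − (6)·I. We want v_2 with N^2 v_2 = 0 but N^1 v_2 ≠ 0; then v_{j-1} := N · v_j for j = 2, …, 2.

Pick v_2 = (1, 0, 0, 0)ᵀ.
Then v_1 = N · v_2 = (3, -1, 0, -1)ᵀ.

Sanity check: (A − (6)·I) v_1 = (0, 0, 0, 0)ᵀ = 0. ✓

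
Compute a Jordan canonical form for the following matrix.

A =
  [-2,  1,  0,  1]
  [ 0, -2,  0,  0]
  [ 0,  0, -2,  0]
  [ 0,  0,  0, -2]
J_2(-2) ⊕ J_1(-2) ⊕ J_1(-2)

The characteristic polynomial is
  det(x·I − A) = x^4 + 8*x^3 + 24*x^2 + 32*x + 16 = (x + 2)^4

Eigenvalues and multiplicities (the geometric multiplicity of λ is n − rank(A − λI), which equals the number of Jordan blocks for λ):
  λ = -2: algebraic multiplicity = 4, geometric multiplicity = 3

Determining the block sizes for each eigenvalue:
  λ = -2: 3 blocks summing to 4 forces exactly one block of size 2 and the rest size 1 → block sizes [2, 1, 1]

Assembling the blocks gives a Jordan form
J =
  [-2,  1,  0,  0]
  [ 0, -2,  0,  0]
  [ 0,  0, -2,  0]
  [ 0,  0,  0, -2]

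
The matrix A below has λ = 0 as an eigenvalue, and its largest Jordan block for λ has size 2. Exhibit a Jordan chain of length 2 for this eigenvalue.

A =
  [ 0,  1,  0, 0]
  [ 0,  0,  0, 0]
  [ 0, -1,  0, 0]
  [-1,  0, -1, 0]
A Jordan chain for λ = 0 of length 2:
v_1 = (0, 0, 0, -1)ᵀ
v_2 = (1, 0, 0, 0)ᵀ

Let N = A − (0)·I. We want v_2 with N^2 v_2 = 0 but N^1 v_2 ≠ 0; then v_{j-1} := N · v_j for j = 2, …, 2.

Pick v_2 = (1, 0, 0, 0)ᵀ.
Then v_1 = N · v_2 = (0, 0, 0, -1)ᵀ.

Sanity check: (A − (0)·I) v_1 = (0, 0, 0, 0)ᵀ = 0. ✓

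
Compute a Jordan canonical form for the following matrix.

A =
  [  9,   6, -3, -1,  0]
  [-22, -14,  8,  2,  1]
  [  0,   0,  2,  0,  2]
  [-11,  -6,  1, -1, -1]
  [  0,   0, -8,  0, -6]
J_3(-2) ⊕ J_1(-2) ⊕ J_1(-2)

The characteristic polynomial is
  det(x·I − A) = x^5 + 10*x^4 + 40*x^3 + 80*x^2 + 80*x + 32 = (x + 2)^5

Eigenvalues and multiplicities (the geometric multiplicity of λ is n − rank(A − λI), which equals the number of Jordan blocks for λ):
  λ = -2: algebraic multiplicity = 5, geometric multiplicity = 3

Determining the block sizes for each eigenvalue:
  λ = -2: with am = 5 and gm = 3, the partition is not yet determined (e.g. several partitions of 5 into 3 parts exist). Let N = A − (-2)·I. Computing rank(N^1) = 2, rank(N^2) = 1, rank(N^3) = 0; the number of blocks of size ≥ j is rank(N^{j−1}) − rank(N^j), giving [3, 1, 1]. So we have 1 block(s) of size 3, 2 block(s) of size 1 → block sizes [3, 1, 1]

Assembling the blocks gives a Jordan form
J =
  [-2,  1,  0,  0,  0]
  [ 0, -2,  1,  0,  0]
  [ 0,  0, -2,  0,  0]
  [ 0,  0,  0, -2,  0]
  [ 0,  0,  0,  0, -2]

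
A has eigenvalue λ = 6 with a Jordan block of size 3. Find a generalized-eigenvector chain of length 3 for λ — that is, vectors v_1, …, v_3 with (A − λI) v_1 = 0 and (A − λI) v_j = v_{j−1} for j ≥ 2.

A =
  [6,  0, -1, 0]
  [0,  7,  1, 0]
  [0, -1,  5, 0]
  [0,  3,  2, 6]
A Jordan chain for λ = 6 of length 3:
v_1 = (1, 0, 0, 1)ᵀ
v_2 = (0, 1, -1, 3)ᵀ
v_3 = (0, 1, 0, 0)ᵀ

Let N = A − (6)·I. We want v_3 with N^3 v_3 = 0 but N^2 v_3 ≠ 0; then v_{j-1} := N · v_j for j = 3, …, 2.

Pick v_3 = (0, 1, 0, 0)ᵀ.
Then v_2 = N · v_3 = (0, 1, -1, 3)ᵀ.
Then v_1 = N · v_2 = (1, 0, 0, 1)ᵀ.

Sanity check: (A − (6)·I) v_1 = (0, 0, 0, 0)ᵀ = 0. ✓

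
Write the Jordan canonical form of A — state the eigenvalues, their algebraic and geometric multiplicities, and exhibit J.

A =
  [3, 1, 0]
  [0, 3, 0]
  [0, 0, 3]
J_2(3) ⊕ J_1(3)

The characteristic polynomial is
  det(x·I − A) = x^3 - 9*x^2 + 27*x - 27 = (x - 3)^3

Eigenvalues and multiplicities (the geometric multiplicity of λ is n − rank(A − λI), which equals the number of Jordan blocks for λ):
  λ = 3: algebraic multiplicity = 3, geometric multiplicity = 2

Determining the block sizes for each eigenvalue:
  λ = 3: 2 blocks summing to 3 forces exactly one block of size 2 and the rest size 1 → block sizes [2, 1]

Assembling the blocks gives a Jordan form
J =
  [3, 1, 0]
  [0, 3, 0]
  [0, 0, 3]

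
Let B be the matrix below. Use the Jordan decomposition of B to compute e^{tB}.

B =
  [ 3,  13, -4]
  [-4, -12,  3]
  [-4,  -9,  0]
e^{tB} =
  [6*t*exp(-3*t) + exp(-3*t), -3*t^2*exp(-3*t)/2 + 13*t*exp(-3*t), 3*t^2*exp(-3*t)/2 - 4*t*exp(-3*t)]
  [-4*t*exp(-3*t), t^2*exp(-3*t) - 9*t*exp(-3*t) + exp(-3*t), -t^2*exp(-3*t) + 3*t*exp(-3*t)]
  [-4*t*exp(-3*t), t^2*exp(-3*t) - 9*t*exp(-3*t), -t^2*exp(-3*t) + 3*t*exp(-3*t) + exp(-3*t)]

Strategy: write B = P · J · P⁻¹ where J is a Jordan canonical form, so e^{tB} = P · e^{tJ} · P⁻¹, and e^{tJ} can be computed block-by-block.

B has Jordan form
J =
  [-3,  1,  0]
  [ 0, -3,  1]
  [ 0,  0, -3]
(up to reordering of blocks).

Per-block formulas:
  For a 3×3 Jordan block J_3(-3): exp(t · J_3(-3)) = e^(-3t)·(I + t·N + (t^2/2)·N^2), where N is the 3×3 nilpotent shift.

After assembling e^{tJ} and conjugating by P, we get:

e^{tB} =
  [6*t*exp(-3*t) + exp(-3*t), -3*t^2*exp(-3*t)/2 + 13*t*exp(-3*t), 3*t^2*exp(-3*t)/2 - 4*t*exp(-3*t)]
  [-4*t*exp(-3*t), t^2*exp(-3*t) - 9*t*exp(-3*t) + exp(-3*t), -t^2*exp(-3*t) + 3*t*exp(-3*t)]
  [-4*t*exp(-3*t), t^2*exp(-3*t) - 9*t*exp(-3*t), -t^2*exp(-3*t) + 3*t*exp(-3*t) + exp(-3*t)]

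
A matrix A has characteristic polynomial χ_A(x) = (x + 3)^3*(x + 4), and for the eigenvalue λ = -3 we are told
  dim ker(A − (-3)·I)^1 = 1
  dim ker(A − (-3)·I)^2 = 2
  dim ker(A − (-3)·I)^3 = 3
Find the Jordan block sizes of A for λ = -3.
Block sizes for λ = -3: [3]

From the dimensions of kernels of powers, the number of Jordan blocks of size at least j is d_j − d_{j−1} where d_j = dim ker(N^j) (with d_0 = 0). Computing the differences gives [1, 1, 1].
The number of blocks of size exactly k is (#blocks of size ≥ k) − (#blocks of size ≥ k + 1), so the partition is: 1 block(s) of size 3.
In nonincreasing order the block sizes are [3].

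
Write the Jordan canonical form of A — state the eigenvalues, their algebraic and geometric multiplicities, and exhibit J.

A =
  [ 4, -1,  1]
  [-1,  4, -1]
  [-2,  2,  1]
J_2(3) ⊕ J_1(3)

The characteristic polynomial is
  det(x·I − A) = x^3 - 9*x^2 + 27*x - 27 = (x - 3)^3

Eigenvalues and multiplicities (the geometric multiplicity of λ is n − rank(A − λI), which equals the number of Jordan blocks for λ):
  λ = 3: algebraic multiplicity = 3, geometric multiplicity = 2

Determining the block sizes for each eigenvalue:
  λ = 3: 2 blocks summing to 3 forces exactly one block of size 2 and the rest size 1 → block sizes [2, 1]

Assembling the blocks gives a Jordan form
J =
  [3, 1, 0]
  [0, 3, 0]
  [0, 0, 3]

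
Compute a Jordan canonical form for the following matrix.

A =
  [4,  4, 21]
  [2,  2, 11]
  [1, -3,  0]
J_3(2)

The characteristic polynomial is
  det(x·I − A) = x^3 - 6*x^2 + 12*x - 8 = (x - 2)^3

Eigenvalues and multiplicities (the geometric multiplicity of λ is n − rank(A − λI), which equals the number of Jordan blocks for λ):
  λ = 2: algebraic multiplicity = 3, geometric multiplicity = 1

Determining the block sizes for each eigenvalue:
  λ = 2: one block (gm = 1), so the single block has size am = 3 → block sizes [3]

Assembling the blocks gives a Jordan form
J =
  [2, 1, 0]
  [0, 2, 1]
  [0, 0, 2]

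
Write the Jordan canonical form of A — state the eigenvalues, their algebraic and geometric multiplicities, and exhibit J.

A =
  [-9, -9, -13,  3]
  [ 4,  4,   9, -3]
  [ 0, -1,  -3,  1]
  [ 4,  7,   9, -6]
J_1(-5) ⊕ J_3(-3)

The characteristic polynomial is
  det(x·I − A) = x^4 + 14*x^3 + 72*x^2 + 162*x + 135 = (x + 3)^3*(x + 5)

Eigenvalues and multiplicities (the geometric multiplicity of λ is n − rank(A − λI), which equals the number of Jordan blocks for λ):
  λ = -5: algebraic multiplicity = 1, geometric multiplicity = 1
  λ = -3: algebraic multiplicity = 3, geometric multiplicity = 1

Determining the block sizes for each eigenvalue:
  λ = -5: one block (gm = 1), so the single block has size am = 1 → block sizes [1]
  λ = -3: one block (gm = 1), so the single block has size am = 3 → block sizes [3]

Assembling the blocks gives a Jordan form
J =
  [-5,  0,  0,  0]
  [ 0, -3,  1,  0]
  [ 0,  0, -3,  1]
  [ 0,  0,  0, -3]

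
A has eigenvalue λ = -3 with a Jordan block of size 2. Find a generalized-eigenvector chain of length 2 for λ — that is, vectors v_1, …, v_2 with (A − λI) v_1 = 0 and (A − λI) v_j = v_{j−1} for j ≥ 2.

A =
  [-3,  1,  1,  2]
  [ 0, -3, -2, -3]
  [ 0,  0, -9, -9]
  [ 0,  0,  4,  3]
A Jordan chain for λ = -3 of length 2:
v_1 = (1, 0, 0, 0)ᵀ
v_2 = (0, 1, 0, 0)ᵀ

Let N = A − (-3)·I. We want v_2 with N^2 v_2 = 0 but N^1 v_2 ≠ 0; then v_{j-1} := N · v_j for j = 2, …, 2.

Pick v_2 = (0, 1, 0, 0)ᵀ.
Then v_1 = N · v_2 = (1, 0, 0, 0)ᵀ.

Sanity check: (A − (-3)·I) v_1 = (0, 0, 0, 0)ᵀ = 0. ✓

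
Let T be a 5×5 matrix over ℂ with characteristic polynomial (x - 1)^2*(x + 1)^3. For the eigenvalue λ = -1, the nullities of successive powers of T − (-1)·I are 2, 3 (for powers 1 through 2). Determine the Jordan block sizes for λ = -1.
Block sizes for λ = -1: [2, 1]

From the dimensions of kernels of powers, the number of Jordan blocks of size at least j is d_j − d_{j−1} where d_j = dim ker(N^j) (with d_0 = 0). Computing the differences gives [2, 1].
The number of blocks of size exactly k is (#blocks of size ≥ k) − (#blocks of size ≥ k + 1), so the partition is: 1 block(s) of size 1, 1 block(s) of size 2.
In nonincreasing order the block sizes are [2, 1].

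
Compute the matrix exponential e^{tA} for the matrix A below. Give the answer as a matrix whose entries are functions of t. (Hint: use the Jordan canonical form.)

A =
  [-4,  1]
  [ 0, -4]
e^{tA} =
  [exp(-4*t), t*exp(-4*t)]
  [0, exp(-4*t)]

Strategy: write A = P · J · P⁻¹ where J is a Jordan canonical form, so e^{tA} = P · e^{tJ} · P⁻¹, and e^{tJ} can be computed block-by-block.

A has Jordan form
J =
  [-4,  1]
  [ 0, -4]
(up to reordering of blocks).

Per-block formulas:
  For a 2×2 Jordan block J_2(-4): exp(t · J_2(-4)) = e^(-4t)·(I + t·N), where N is the 2×2 nilpotent shift.

After assembling e^{tJ} and conjugating by P, we get:

e^{tA} =
  [exp(-4*t), t*exp(-4*t)]
  [0, exp(-4*t)]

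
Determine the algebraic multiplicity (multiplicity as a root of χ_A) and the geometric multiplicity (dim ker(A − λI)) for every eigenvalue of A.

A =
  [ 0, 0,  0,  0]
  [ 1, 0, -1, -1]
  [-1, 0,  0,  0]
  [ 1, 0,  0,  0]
λ = 0: alg = 4, geom = 2

Step 1 — factor the characteristic polynomial to read off the algebraic multiplicities:
  χ_A(x) = x^4

Step 2 — compute geometric multiplicities via the rank-nullity identity g(λ) = n − rank(A − λI):
  rank(A − (0)·I) = 2, so dim ker(A − (0)·I) = n − 2 = 2

Summary:
  λ = 0: algebraic multiplicity = 4, geometric multiplicity = 2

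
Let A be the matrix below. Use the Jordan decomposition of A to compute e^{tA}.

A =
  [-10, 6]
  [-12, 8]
e^{tA} =
  [-exp(2*t) + 2*exp(-4*t), exp(2*t) - exp(-4*t)]
  [-2*exp(2*t) + 2*exp(-4*t), 2*exp(2*t) - exp(-4*t)]

Strategy: write A = P · J · P⁻¹ where J is a Jordan canonical form, so e^{tA} = P · e^{tJ} · P⁻¹, and e^{tJ} can be computed block-by-block.

A has Jordan form
J =
  [-4, 0]
  [ 0, 2]
(up to reordering of blocks).

Per-block formulas:
  For a 1×1 block at λ = -4: exp(t · [-4]) = [e^(-4t)].
  For a 1×1 block at λ = 2: exp(t · [2]) = [e^(2t)].

After assembling e^{tJ} and conjugating by P, we get:

e^{tA} =
  [-exp(2*t) + 2*exp(-4*t), exp(2*t) - exp(-4*t)]
  [-2*exp(2*t) + 2*exp(-4*t), 2*exp(2*t) - exp(-4*t)]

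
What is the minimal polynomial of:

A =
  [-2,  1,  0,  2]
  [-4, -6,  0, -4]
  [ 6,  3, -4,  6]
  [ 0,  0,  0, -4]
x^2 + 8*x + 16

The characteristic polynomial is χ_A(x) = (x + 4)^4, so the eigenvalues are known. The minimal polynomial is
  m_A(x) = Π_λ (x − λ)^{k_λ}
where k_λ is the size of the *largest* Jordan block for λ (equivalently, the smallest k with (A − λI)^k v = 0 for every generalised eigenvector v of λ).

  λ = -4: largest Jordan block has size 2, contributing (x + 4)^2

So m_A(x) = (x + 4)^2 = x^2 + 8*x + 16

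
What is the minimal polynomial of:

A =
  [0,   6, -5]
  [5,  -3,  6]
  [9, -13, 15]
x^3 - 12*x^2 + 48*x - 64

The characteristic polynomial is χ_A(x) = (x - 4)^3, so the eigenvalues are known. The minimal polynomial is
  m_A(x) = Π_λ (x − λ)^{k_λ}
where k_λ is the size of the *largest* Jordan block for λ (equivalently, the smallest k with (A − λI)^k v = 0 for every generalised eigenvector v of λ).

  λ = 4: largest Jordan block has size 3, contributing (x − 4)^3

So m_A(x) = (x - 4)^3 = x^3 - 12*x^2 + 48*x - 64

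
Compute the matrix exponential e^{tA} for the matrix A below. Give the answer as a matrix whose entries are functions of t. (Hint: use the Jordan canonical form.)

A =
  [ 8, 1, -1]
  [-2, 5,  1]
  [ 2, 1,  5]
e^{tA} =
  [2*t*exp(6*t) + exp(6*t), t*exp(6*t), -t*exp(6*t)]
  [-2*t*exp(6*t), -t*exp(6*t) + exp(6*t), t*exp(6*t)]
  [2*t*exp(6*t), t*exp(6*t), -t*exp(6*t) + exp(6*t)]

Strategy: write A = P · J · P⁻¹ where J is a Jordan canonical form, so e^{tA} = P · e^{tJ} · P⁻¹, and e^{tJ} can be computed block-by-block.

A has Jordan form
J =
  [6, 1, 0]
  [0, 6, 0]
  [0, 0, 6]
(up to reordering of blocks).

Per-block formulas:
  For a 2×2 Jordan block J_2(6): exp(t · J_2(6)) = e^(6t)·(I + t·N), where N is the 2×2 nilpotent shift.
  For a 1×1 block at λ = 6: exp(t · [6]) = [e^(6t)].

After assembling e^{tJ} and conjugating by P, we get:

e^{tA} =
  [2*t*exp(6*t) + exp(6*t), t*exp(6*t), -t*exp(6*t)]
  [-2*t*exp(6*t), -t*exp(6*t) + exp(6*t), t*exp(6*t)]
  [2*t*exp(6*t), t*exp(6*t), -t*exp(6*t) + exp(6*t)]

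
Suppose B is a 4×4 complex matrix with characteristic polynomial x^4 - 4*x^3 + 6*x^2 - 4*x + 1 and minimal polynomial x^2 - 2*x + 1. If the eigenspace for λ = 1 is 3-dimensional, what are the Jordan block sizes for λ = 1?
Block sizes for λ = 1: [2, 1, 1]

Step 1 — from the characteristic polynomial, algebraic multiplicity of λ = 1 is 4. From dim ker(B − (1)·I) = 3, there are exactly 3 Jordan blocks for λ = 1.
Step 2 — from the minimal polynomial, the factor (x − 1)^2 tells us the largest block for λ = 1 has size 2.
Step 3 — with total size 4, 3 blocks, and largest block 2, the block sizes (in nonincreasing order) are [2, 1, 1].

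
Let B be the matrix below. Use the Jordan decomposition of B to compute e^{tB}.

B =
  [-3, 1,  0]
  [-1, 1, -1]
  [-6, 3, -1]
e^{tB} =
  [3*t^2*exp(-t)/2 - 2*t*exp(-t) + exp(-t), t*exp(-t), -t^2*exp(-t)/2]
  [3*t^2*exp(-t) - t*exp(-t), 2*t*exp(-t) + exp(-t), -t^2*exp(-t) - t*exp(-t)]
  [9*t^2*exp(-t)/2 - 6*t*exp(-t), 3*t*exp(-t), -3*t^2*exp(-t)/2 + exp(-t)]

Strategy: write B = P · J · P⁻¹ where J is a Jordan canonical form, so e^{tB} = P · e^{tJ} · P⁻¹, and e^{tJ} can be computed block-by-block.

B has Jordan form
J =
  [-1,  1,  0]
  [ 0, -1,  1]
  [ 0,  0, -1]
(up to reordering of blocks).

Per-block formulas:
  For a 3×3 Jordan block J_3(-1): exp(t · J_3(-1)) = e^(-1t)·(I + t·N + (t^2/2)·N^2), where N is the 3×3 nilpotent shift.

After assembling e^{tJ} and conjugating by P, we get:

e^{tB} =
  [3*t^2*exp(-t)/2 - 2*t*exp(-t) + exp(-t), t*exp(-t), -t^2*exp(-t)/2]
  [3*t^2*exp(-t) - t*exp(-t), 2*t*exp(-t) + exp(-t), -t^2*exp(-t) - t*exp(-t)]
  [9*t^2*exp(-t)/2 - 6*t*exp(-t), 3*t*exp(-t), -3*t^2*exp(-t)/2 + exp(-t)]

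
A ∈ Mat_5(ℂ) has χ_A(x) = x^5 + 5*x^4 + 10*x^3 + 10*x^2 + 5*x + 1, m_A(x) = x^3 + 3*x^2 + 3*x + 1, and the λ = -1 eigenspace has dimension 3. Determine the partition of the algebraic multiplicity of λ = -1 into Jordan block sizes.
Block sizes for λ = -1: [3, 1, 1]

Step 1 — from the characteristic polynomial, algebraic multiplicity of λ = -1 is 5. From dim ker(A − (-1)·I) = 3, there are exactly 3 Jordan blocks for λ = -1.
Step 2 — from the minimal polynomial, the factor (x + 1)^3 tells us the largest block for λ = -1 has size 3.
Step 3 — with total size 5, 3 blocks, and largest block 3, the block sizes (in nonincreasing order) are [3, 1, 1].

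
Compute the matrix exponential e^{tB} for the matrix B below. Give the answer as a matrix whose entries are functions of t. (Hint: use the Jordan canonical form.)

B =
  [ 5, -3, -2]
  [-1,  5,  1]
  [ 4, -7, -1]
e^{tB} =
  [-t^2*exp(3*t)/2 + 2*t*exp(3*t) + exp(3*t), t^2*exp(3*t) - 3*t*exp(3*t), t^2*exp(3*t)/2 - 2*t*exp(3*t)]
  [-t*exp(3*t), 2*t*exp(3*t) + exp(3*t), t*exp(3*t)]
  [-t^2*exp(3*t)/2 + 4*t*exp(3*t), t^2*exp(3*t) - 7*t*exp(3*t), t^2*exp(3*t)/2 - 4*t*exp(3*t) + exp(3*t)]

Strategy: write B = P · J · P⁻¹ where J is a Jordan canonical form, so e^{tB} = P · e^{tJ} · P⁻¹, and e^{tJ} can be computed block-by-block.

B has Jordan form
J =
  [3, 1, 0]
  [0, 3, 1]
  [0, 0, 3]
(up to reordering of blocks).

Per-block formulas:
  For a 3×3 Jordan block J_3(3): exp(t · J_3(3)) = e^(3t)·(I + t·N + (t^2/2)·N^2), where N is the 3×3 nilpotent shift.

After assembling e^{tJ} and conjugating by P, we get:

e^{tB} =
  [-t^2*exp(3*t)/2 + 2*t*exp(3*t) + exp(3*t), t^2*exp(3*t) - 3*t*exp(3*t), t^2*exp(3*t)/2 - 2*t*exp(3*t)]
  [-t*exp(3*t), 2*t*exp(3*t) + exp(3*t), t*exp(3*t)]
  [-t^2*exp(3*t)/2 + 4*t*exp(3*t), t^2*exp(3*t) - 7*t*exp(3*t), t^2*exp(3*t)/2 - 4*t*exp(3*t) + exp(3*t)]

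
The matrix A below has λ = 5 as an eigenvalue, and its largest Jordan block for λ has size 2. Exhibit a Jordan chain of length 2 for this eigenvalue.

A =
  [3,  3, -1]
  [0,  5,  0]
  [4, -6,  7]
A Jordan chain for λ = 5 of length 2:
v_1 = (-2, 0, 4)ᵀ
v_2 = (1, 0, 0)ᵀ

Let N = A − (5)·I. We want v_2 with N^2 v_2 = 0 but N^1 v_2 ≠ 0; then v_{j-1} := N · v_j for j = 2, …, 2.

Pick v_2 = (1, 0, 0)ᵀ.
Then v_1 = N · v_2 = (-2, 0, 4)ᵀ.

Sanity check: (A − (5)·I) v_1 = (0, 0, 0)ᵀ = 0. ✓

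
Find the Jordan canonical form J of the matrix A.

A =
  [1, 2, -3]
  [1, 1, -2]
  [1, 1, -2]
J_3(0)

The characteristic polynomial is
  det(x·I − A) = x^3

Eigenvalues and multiplicities (the geometric multiplicity of λ is n − rank(A − λI), which equals the number of Jordan blocks for λ):
  λ = 0: algebraic multiplicity = 3, geometric multiplicity = 1

Determining the block sizes for each eigenvalue:
  λ = 0: one block (gm = 1), so the single block has size am = 3 → block sizes [3]

Assembling the blocks gives a Jordan form
J =
  [0, 1, 0]
  [0, 0, 1]
  [0, 0, 0]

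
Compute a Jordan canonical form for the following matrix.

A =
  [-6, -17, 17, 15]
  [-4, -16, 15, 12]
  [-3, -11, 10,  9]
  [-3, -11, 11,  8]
J_3(-1) ⊕ J_1(-1)

The characteristic polynomial is
  det(x·I − A) = x^4 + 4*x^3 + 6*x^2 + 4*x + 1 = (x + 1)^4

Eigenvalues and multiplicities (the geometric multiplicity of λ is n − rank(A − λI), which equals the number of Jordan blocks for λ):
  λ = -1: algebraic multiplicity = 4, geometric multiplicity = 2

Determining the block sizes for each eigenvalue:
  λ = -1: with am = 4 and gm = 2, the partition is not yet determined (e.g. several partitions of 4 into 2 parts exist). Let N = A − (-1)·I. Computing rank(N^1) = 2, rank(N^2) = 1, rank(N^3) = 0; the number of blocks of size ≥ j is rank(N^{j−1}) − rank(N^j), giving [2, 1, 1]. So we have 1 block(s) of size 3, 1 block(s) of size 1 → block sizes [3, 1]

Assembling the blocks gives a Jordan form
J =
  [-1,  1,  0,  0]
  [ 0, -1,  1,  0]
  [ 0,  0, -1,  0]
  [ 0,  0,  0, -1]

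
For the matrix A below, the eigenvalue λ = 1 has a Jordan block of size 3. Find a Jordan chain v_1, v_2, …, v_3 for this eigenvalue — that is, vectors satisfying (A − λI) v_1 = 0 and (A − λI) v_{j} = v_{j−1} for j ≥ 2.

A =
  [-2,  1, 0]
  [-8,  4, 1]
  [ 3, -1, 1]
A Jordan chain for λ = 1 of length 3:
v_1 = (1, 3, -1)ᵀ
v_2 = (-3, -8, 3)ᵀ
v_3 = (1, 0, 0)ᵀ

Let N = A − (1)·I. We want v_3 with N^3 v_3 = 0 but N^2 v_3 ≠ 0; then v_{j-1} := N · v_j for j = 3, …, 2.

Pick v_3 = (1, 0, 0)ᵀ.
Then v_2 = N · v_3 = (-3, -8, 3)ᵀ.
Then v_1 = N · v_2 = (1, 3, -1)ᵀ.

Sanity check: (A − (1)·I) v_1 = (0, 0, 0)ᵀ = 0. ✓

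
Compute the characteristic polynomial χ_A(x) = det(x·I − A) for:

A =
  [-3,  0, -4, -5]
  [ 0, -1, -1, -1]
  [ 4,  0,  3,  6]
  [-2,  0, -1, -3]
x^4 + 4*x^3 + 6*x^2 + 4*x + 1

Expanding det(x·I − A) (e.g. by cofactor expansion or by noting that A is similar to its Jordan form J, which has the same characteristic polynomial as A) gives
  χ_A(x) = x^4 + 4*x^3 + 6*x^2 + 4*x + 1
which factors as (x + 1)^4. The eigenvalues (with algebraic multiplicities) are λ = -1 with multiplicity 4.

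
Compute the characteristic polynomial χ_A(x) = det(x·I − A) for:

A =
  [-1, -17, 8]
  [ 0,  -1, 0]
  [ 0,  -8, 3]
x^3 - x^2 - 5*x - 3

Expanding det(x·I − A) (e.g. by cofactor expansion or by noting that A is similar to its Jordan form J, which has the same characteristic polynomial as A) gives
  χ_A(x) = x^3 - x^2 - 5*x - 3
which factors as (x - 3)*(x + 1)^2. The eigenvalues (with algebraic multiplicities) are λ = -1 with multiplicity 2, λ = 3 with multiplicity 1.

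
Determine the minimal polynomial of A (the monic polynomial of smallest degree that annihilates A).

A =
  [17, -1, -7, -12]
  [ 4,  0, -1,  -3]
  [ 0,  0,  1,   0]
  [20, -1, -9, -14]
x^3 - 3*x^2 + 3*x - 1

The characteristic polynomial is χ_A(x) = (x - 1)^4, so the eigenvalues are known. The minimal polynomial is
  m_A(x) = Π_λ (x − λ)^{k_λ}
where k_λ is the size of the *largest* Jordan block for λ (equivalently, the smallest k with (A − λI)^k v = 0 for every generalised eigenvector v of λ).

  λ = 1: largest Jordan block has size 3, contributing (x − 1)^3

So m_A(x) = (x - 1)^3 = x^3 - 3*x^2 + 3*x - 1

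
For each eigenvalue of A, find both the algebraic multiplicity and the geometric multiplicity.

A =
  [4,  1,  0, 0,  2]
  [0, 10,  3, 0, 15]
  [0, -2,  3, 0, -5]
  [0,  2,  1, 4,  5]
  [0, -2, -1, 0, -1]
λ = 4: alg = 5, geom = 3

Step 1 — factor the characteristic polynomial to read off the algebraic multiplicities:
  χ_A(x) = (x - 4)^5

Step 2 — compute geometric multiplicities via the rank-nullity identity g(λ) = n − rank(A − λI):
  rank(A − (4)·I) = 2, so dim ker(A − (4)·I) = n − 2 = 3

Summary:
  λ = 4: algebraic multiplicity = 5, geometric multiplicity = 3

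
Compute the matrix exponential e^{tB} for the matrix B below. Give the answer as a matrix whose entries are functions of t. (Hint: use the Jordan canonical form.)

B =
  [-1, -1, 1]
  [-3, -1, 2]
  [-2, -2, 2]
e^{tB} =
  [t^2 - t + 1, -t, -t^2/2 + t]
  [t^2 - 3*t, 1 - t, -t^2/2 + 2*t]
  [2*t^2 - 2*t, -2*t, -t^2 + 2*t + 1]

Strategy: write B = P · J · P⁻¹ where J is a Jordan canonical form, so e^{tB} = P · e^{tJ} · P⁻¹, and e^{tJ} can be computed block-by-block.

B has Jordan form
J =
  [0, 1, 0]
  [0, 0, 1]
  [0, 0, 0]
(up to reordering of blocks).

Per-block formulas:
  For a 3×3 Jordan block J_3(0): exp(t · J_3(0)) = e^(0t)·(I + t·N + (t^2/2)·N^2), where N is the 3×3 nilpotent shift.

After assembling e^{tJ} and conjugating by P, we get:

e^{tB} =
  [t^2 - t + 1, -t, -t^2/2 + t]
  [t^2 - 3*t, 1 - t, -t^2/2 + 2*t]
  [2*t^2 - 2*t, -2*t, -t^2 + 2*t + 1]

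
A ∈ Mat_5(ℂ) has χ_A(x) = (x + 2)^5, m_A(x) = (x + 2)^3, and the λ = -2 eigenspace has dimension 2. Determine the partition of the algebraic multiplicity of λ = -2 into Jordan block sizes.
Block sizes for λ = -2: [3, 2]

Step 1 — from the characteristic polynomial, algebraic multiplicity of λ = -2 is 5. From dim ker(A − (-2)·I) = 2, there are exactly 2 Jordan blocks for λ = -2.
Step 2 — from the minimal polynomial, the factor (x + 2)^3 tells us the largest block for λ = -2 has size 3.
Step 3 — with total size 5, 2 blocks, and largest block 3, the block sizes (in nonincreasing order) are [3, 2].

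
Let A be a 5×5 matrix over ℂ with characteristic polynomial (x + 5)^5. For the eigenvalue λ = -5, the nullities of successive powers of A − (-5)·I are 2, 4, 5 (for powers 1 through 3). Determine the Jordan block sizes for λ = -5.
Block sizes for λ = -5: [3, 2]

From the dimensions of kernels of powers, the number of Jordan blocks of size at least j is d_j − d_{j−1} where d_j = dim ker(N^j) (with d_0 = 0). Computing the differences gives [2, 2, 1].
The number of blocks of size exactly k is (#blocks of size ≥ k) − (#blocks of size ≥ k + 1), so the partition is: 1 block(s) of size 2, 1 block(s) of size 3.
In nonincreasing order the block sizes are [3, 2].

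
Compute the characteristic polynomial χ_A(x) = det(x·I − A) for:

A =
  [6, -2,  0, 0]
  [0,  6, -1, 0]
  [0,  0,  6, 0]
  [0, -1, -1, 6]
x^4 - 24*x^3 + 216*x^2 - 864*x + 1296

Expanding det(x·I − A) (e.g. by cofactor expansion or by noting that A is similar to its Jordan form J, which has the same characteristic polynomial as A) gives
  χ_A(x) = x^4 - 24*x^3 + 216*x^2 - 864*x + 1296
which factors as (x - 6)^4. The eigenvalues (with algebraic multiplicities) are λ = 6 with multiplicity 4.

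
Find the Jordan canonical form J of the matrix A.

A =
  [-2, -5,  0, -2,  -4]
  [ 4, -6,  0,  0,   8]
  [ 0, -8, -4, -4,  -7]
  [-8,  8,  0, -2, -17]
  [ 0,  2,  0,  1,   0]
J_2(-4) ⊕ J_1(-4) ⊕ J_2(-1)

The characteristic polynomial is
  det(x·I − A) = x^5 + 14*x^4 + 73*x^3 + 172*x^2 + 176*x + 64 = (x + 1)^2*(x + 4)^3

Eigenvalues and multiplicities (the geometric multiplicity of λ is n − rank(A − λI), which equals the number of Jordan blocks for λ):
  λ = -4: algebraic multiplicity = 3, geometric multiplicity = 2
  λ = -1: algebraic multiplicity = 2, geometric multiplicity = 1

Determining the block sizes for each eigenvalue:
  λ = -4: 2 blocks summing to 3 forces exactly one block of size 2 and the rest size 1 → block sizes [2, 1]
  λ = -1: one block (gm = 1), so the single block has size am = 2 → block sizes [2]

Assembling the blocks gives a Jordan form
J =
  [-4,  1,  0,  0,  0]
  [ 0, -4,  0,  0,  0]
  [ 0,  0, -4,  0,  0]
  [ 0,  0,  0, -1,  1]
  [ 0,  0,  0,  0, -1]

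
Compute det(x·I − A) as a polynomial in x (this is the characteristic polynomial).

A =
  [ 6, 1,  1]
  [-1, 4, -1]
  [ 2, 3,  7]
x^3 - 17*x^2 + 96*x - 180

Expanding det(x·I − A) (e.g. by cofactor expansion or by noting that A is similar to its Jordan form J, which has the same characteristic polynomial as A) gives
  χ_A(x) = x^3 - 17*x^2 + 96*x - 180
which factors as (x - 6)^2*(x - 5). The eigenvalues (with algebraic multiplicities) are λ = 5 with multiplicity 1, λ = 6 with multiplicity 2.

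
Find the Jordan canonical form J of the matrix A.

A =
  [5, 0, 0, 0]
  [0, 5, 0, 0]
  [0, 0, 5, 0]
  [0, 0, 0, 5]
J_1(5) ⊕ J_1(5) ⊕ J_1(5) ⊕ J_1(5)

The characteristic polynomial is
  det(x·I − A) = x^4 - 20*x^3 + 150*x^2 - 500*x + 625 = (x - 5)^4

Eigenvalues and multiplicities (the geometric multiplicity of λ is n − rank(A − λI), which equals the number of Jordan blocks for λ):
  λ = 5: algebraic multiplicity = 4, geometric multiplicity = 4

Determining the block sizes for each eigenvalue:
  λ = 5: gm = am = 4, so every block has size 1 → block sizes [1, 1, 1, 1]

Assembling the blocks gives a Jordan form
J =
  [5, 0, 0, 0]
  [0, 5, 0, 0]
  [0, 0, 5, 0]
  [0, 0, 0, 5]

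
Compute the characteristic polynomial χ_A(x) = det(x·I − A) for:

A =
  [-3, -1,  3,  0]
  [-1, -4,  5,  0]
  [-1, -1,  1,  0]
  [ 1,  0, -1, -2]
x^4 + 8*x^3 + 24*x^2 + 32*x + 16

Expanding det(x·I − A) (e.g. by cofactor expansion or by noting that A is similar to its Jordan form J, which has the same characteristic polynomial as A) gives
  χ_A(x) = x^4 + 8*x^3 + 24*x^2 + 32*x + 16
which factors as (x + 2)^4. The eigenvalues (with algebraic multiplicities) are λ = -2 with multiplicity 4.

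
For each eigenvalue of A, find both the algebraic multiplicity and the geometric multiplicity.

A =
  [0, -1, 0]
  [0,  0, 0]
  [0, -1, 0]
λ = 0: alg = 3, geom = 2

Step 1 — factor the characteristic polynomial to read off the algebraic multiplicities:
  χ_A(x) = x^3

Step 2 — compute geometric multiplicities via the rank-nullity identity g(λ) = n − rank(A − λI):
  rank(A − (0)·I) = 1, so dim ker(A − (0)·I) = n − 1 = 2

Summary:
  λ = 0: algebraic multiplicity = 3, geometric multiplicity = 2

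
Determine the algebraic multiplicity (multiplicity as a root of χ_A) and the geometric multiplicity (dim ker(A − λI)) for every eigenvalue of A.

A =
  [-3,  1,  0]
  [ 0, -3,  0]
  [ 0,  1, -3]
λ = -3: alg = 3, geom = 2

Step 1 — factor the characteristic polynomial to read off the algebraic multiplicities:
  χ_A(x) = (x + 3)^3

Step 2 — compute geometric multiplicities via the rank-nullity identity g(λ) = n − rank(A − λI):
  rank(A − (-3)·I) = 1, so dim ker(A − (-3)·I) = n − 1 = 2

Summary:
  λ = -3: algebraic multiplicity = 3, geometric multiplicity = 2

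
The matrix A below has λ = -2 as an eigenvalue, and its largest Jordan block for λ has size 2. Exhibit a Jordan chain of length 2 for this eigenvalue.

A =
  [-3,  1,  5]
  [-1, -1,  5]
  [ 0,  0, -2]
A Jordan chain for λ = -2 of length 2:
v_1 = (-1, -1, 0)ᵀ
v_2 = (1, 0, 0)ᵀ

Let N = A − (-2)·I. We want v_2 with N^2 v_2 = 0 but N^1 v_2 ≠ 0; then v_{j-1} := N · v_j for j = 2, …, 2.

Pick v_2 = (1, 0, 0)ᵀ.
Then v_1 = N · v_2 = (-1, -1, 0)ᵀ.

Sanity check: (A − (-2)·I) v_1 = (0, 0, 0)ᵀ = 0. ✓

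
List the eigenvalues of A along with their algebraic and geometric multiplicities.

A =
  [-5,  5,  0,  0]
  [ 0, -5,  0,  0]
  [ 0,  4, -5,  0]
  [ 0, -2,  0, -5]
λ = -5: alg = 4, geom = 3

Step 1 — factor the characteristic polynomial to read off the algebraic multiplicities:
  χ_A(x) = (x + 5)^4

Step 2 — compute geometric multiplicities via the rank-nullity identity g(λ) = n − rank(A − λI):
  rank(A − (-5)·I) = 1, so dim ker(A − (-5)·I) = n − 1 = 3

Summary:
  λ = -5: algebraic multiplicity = 4, geometric multiplicity = 3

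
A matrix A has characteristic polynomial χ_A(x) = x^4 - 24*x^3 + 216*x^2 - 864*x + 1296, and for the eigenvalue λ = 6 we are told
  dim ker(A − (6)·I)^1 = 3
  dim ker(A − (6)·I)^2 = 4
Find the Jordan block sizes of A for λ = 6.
Block sizes for λ = 6: [2, 1, 1]

From the dimensions of kernels of powers, the number of Jordan blocks of size at least j is d_j − d_{j−1} where d_j = dim ker(N^j) (with d_0 = 0). Computing the differences gives [3, 1].
The number of blocks of size exactly k is (#blocks of size ≥ k) − (#blocks of size ≥ k + 1), so the partition is: 2 block(s) of size 1, 1 block(s) of size 2.
In nonincreasing order the block sizes are [2, 1, 1].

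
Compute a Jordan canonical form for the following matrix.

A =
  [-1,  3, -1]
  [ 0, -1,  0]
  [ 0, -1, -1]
J_3(-1)

The characteristic polynomial is
  det(x·I − A) = x^3 + 3*x^2 + 3*x + 1 = (x + 1)^3

Eigenvalues and multiplicities (the geometric multiplicity of λ is n − rank(A − λI), which equals the number of Jordan blocks for λ):
  λ = -1: algebraic multiplicity = 3, geometric multiplicity = 1

Determining the block sizes for each eigenvalue:
  λ = -1: one block (gm = 1), so the single block has size am = 3 → block sizes [3]

Assembling the blocks gives a Jordan form
J =
  [-1,  1,  0]
  [ 0, -1,  1]
  [ 0,  0, -1]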